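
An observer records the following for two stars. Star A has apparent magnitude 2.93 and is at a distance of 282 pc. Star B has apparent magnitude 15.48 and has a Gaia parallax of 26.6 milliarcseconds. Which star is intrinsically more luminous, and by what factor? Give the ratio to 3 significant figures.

Star A is more luminous, by a factor of 5.89×10^6.

Star A: M = m − 5 log₁₀ d + 5 = 2.93 − 5·2.4502 + 5 = -4.321
Star B: p = 26.6 mas = 0.0266″ → d = 1/p = 37.59 pc
Star B: M = m − 5 log₁₀ d + 5 = 15.48 − 5·1.5751 + 5 = 12.604
ΔM = M_A − M_B = -4.321 − (12.604) = -16.926; smaller M is more luminous → Star A.
L ratio = 10^(0.4 |ΔM|) = 10^6.770 = 5.892×10^6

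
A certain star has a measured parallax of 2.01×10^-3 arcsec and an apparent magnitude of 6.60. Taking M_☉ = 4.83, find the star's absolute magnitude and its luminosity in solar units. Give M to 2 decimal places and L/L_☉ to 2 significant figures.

d = 1/p = 1/2.01×10^-3″ = 497.5 pc
M = m − 5 log₁₀ d + 5 = 6.60 − 5·2.6968 + 5 = -1.884
M − M_☉ = -1.884 − 4.83 = -6.714
L/L_☉ = 10^(−0.4 × -6.714) = 484.9

M ≈ -1.88; L/L_☉ ≈ 480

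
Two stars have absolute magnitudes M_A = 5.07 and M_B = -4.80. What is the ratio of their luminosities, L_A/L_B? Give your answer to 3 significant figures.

L_A/L_B ≈ 1.13×10^-4

ΔM = M_A − M_B = 9.87
L_A/L_B = 10^(−0.4 ΔM) = 10^-3.948 = 1.127×10^-4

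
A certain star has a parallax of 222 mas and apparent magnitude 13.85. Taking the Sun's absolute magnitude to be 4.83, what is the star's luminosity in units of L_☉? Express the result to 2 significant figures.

d = 1/p = 1000/222 mas = 4.505 pc
M = m − 5 log₁₀ d + 5 = 13.85 − 5·0.6536 + 5 = 15.582
M − M_☉ = 15.582 − 4.83 = 10.752
L/L_☉ = 10^(−0.4 × 10.752) = 5.004×10^-5

L/L_☉ ≈ 5.0×10^-5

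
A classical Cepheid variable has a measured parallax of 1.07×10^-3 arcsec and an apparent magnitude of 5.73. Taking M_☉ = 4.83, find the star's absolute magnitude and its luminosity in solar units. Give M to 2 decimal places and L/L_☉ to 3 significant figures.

d = 1/p = 1/1.07×10^-3″ = 934.6 pc
M = m − 5 log₁₀ d + 5 = 5.73 − 5·2.9706 + 5 = -4.123
M − M_☉ = -4.123 − 4.83 = -8.953
L/L_☉ = 10^(−0.4 × -8.953) = 3813

M ≈ -4.12; L/L_☉ ≈ 3810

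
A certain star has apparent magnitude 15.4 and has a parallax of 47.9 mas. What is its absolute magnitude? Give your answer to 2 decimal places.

p = 47.9 mas = 0.0479″ → d = 1/p = 20.88 pc
5 log₁₀(d/10 pc) = 5 log₁₀(20.88) − 5 = 1.598
M = m − 5 log₁₀(d/10) = 15.4 − 1.598 = 13.802

M ≈ 13.80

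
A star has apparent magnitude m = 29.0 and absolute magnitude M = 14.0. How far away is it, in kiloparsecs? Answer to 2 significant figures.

Distance modulus: m − M = 29.0 − (14.0) = 15.000
m − M = 5 log₁₀ d − 5
log₁₀ d = (m − M)/5 + 1 = 4.0000
d = 10^4.0000 = 10000 pc
= 10.00 kpc

d ≈ 10 kpc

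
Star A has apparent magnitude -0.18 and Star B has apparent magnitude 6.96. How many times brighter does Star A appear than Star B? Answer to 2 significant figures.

720

Magnitude difference = -7.14
Flux ratio = 10^(−0.4 Δm) = 10^(−0.4 × -7.14) = 10^2.856 = 717.8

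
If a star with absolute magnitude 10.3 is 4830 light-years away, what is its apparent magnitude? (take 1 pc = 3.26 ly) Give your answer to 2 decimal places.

d = 4830 ly / 3.26 = 1482 pc
m = M + 5 log₁₀ d − 5 = 10.3 + 5·3.1707 − 5 = 21.154

m ≈ 21.15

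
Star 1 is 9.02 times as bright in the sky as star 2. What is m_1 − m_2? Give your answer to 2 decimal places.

Pogson: Δm = −2.5 log₁₀(ratio) = −2.5 log₁₀(9.02) = −2.5 × 0.9552 = -2.388
Star 1 is brighter, so it has the smaller magnitude: the difference is negative.

m_1 − m_2 ≈ -2.39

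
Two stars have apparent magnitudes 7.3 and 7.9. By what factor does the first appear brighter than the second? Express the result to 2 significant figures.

Δm = 7.3 − (7.9) = -0.6
Flux ratio = 10^(−0.4 Δm) = 10^(−0.4 × -0.6) = 10^0.240 = 1.738

1.7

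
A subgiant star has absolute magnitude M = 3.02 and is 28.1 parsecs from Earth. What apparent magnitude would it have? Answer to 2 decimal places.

m ≈ 5.26

m = M + 5 log₁₀ d − 5 = 3.02 + 5·1.4487 − 5 = 5.264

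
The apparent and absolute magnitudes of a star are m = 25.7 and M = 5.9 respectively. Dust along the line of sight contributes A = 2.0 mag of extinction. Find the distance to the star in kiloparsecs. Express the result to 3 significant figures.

d ≈ 36.3 kpc

m − M = 5 log₁₀(d/10 pc) + A  ⇒  25.7 − (5.9) − 2.0 = 5 log₁₀(d/10)
17.800 = 5 log₁₀(d/10)
log₁₀ d = (m − M − A)/5 + 1 = 4.5600
d = 10^4.5600 = 36310 pc
= 36.31 kpc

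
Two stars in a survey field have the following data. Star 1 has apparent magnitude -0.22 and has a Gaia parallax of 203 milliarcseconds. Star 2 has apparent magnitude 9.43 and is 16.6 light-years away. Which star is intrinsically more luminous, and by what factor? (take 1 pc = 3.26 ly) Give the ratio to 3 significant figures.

Star 1 is more luminous, by a factor of 6780.

Star 1: p = 203 mas = 0.203″ → d = 1/p = 4.926 pc
Star 1: M = m − 5 log₁₀ d + 5 = -0.22 − 5·0.6925 + 5 = 1.317
Star 2: d = 16.6 ly / 3.26 = 5.092 pc
Star 2: M = m − 5 log₁₀ d + 5 = 9.43 − 5·0.7069 + 5 = 10.896
ΔM = M_1 − M_2 = 1.317 − (10.896) = -9.578; smaller M is more luminous → Star 1.
L ratio = 10^(0.4 |ΔM|) = 10^3.831 = 6780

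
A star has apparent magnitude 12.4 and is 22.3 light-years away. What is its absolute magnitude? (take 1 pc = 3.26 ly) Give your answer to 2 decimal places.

M ≈ 13.22

d = 22.3 ly / 3.26 = 6.840 pc
5 log₁₀(d/10 pc) = 5 log₁₀(6.840) − 5 = -0.825
M = m − 5 log₁₀(d/10) = 12.4 + 0.825 = 13.225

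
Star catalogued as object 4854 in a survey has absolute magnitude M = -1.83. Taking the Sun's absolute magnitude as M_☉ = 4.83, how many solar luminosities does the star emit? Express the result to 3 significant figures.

L/L_☉ ≈ 461

M − M_☉ = -1.83 − 4.83 = -6.660
L/L_☉ = 10^(−0.4 (M − M_☉)) = 10^2.664 = 461.3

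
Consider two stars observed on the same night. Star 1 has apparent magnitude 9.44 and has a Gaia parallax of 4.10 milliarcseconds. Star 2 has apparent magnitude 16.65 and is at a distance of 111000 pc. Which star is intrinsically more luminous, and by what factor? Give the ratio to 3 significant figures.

Star 2 is more luminous, by a factor of 271.

Star 1: p = 4.10 mas = 4.10×10^-3″ → d = 1/p = 243.9 pc
Star 1: M = m − 5 log₁₀ d + 5 = 9.44 − 5·2.3872 + 5 = 2.504
Star 2: M = m − 5 log₁₀ d + 5 = 16.65 − 5·5.0453 + 5 = -3.577
ΔM = M_1 − M_2 = 2.504 − (-3.577) = 6.081; smaller M is more luminous → Star 2.
L ratio = 10^(0.4 |ΔM|) = 10^2.432 = 270.5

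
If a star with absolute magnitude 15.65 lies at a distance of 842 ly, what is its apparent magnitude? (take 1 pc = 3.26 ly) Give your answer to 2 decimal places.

d = 842 ly / 3.26 = 258.3 pc
m = M + 5 log₁₀ d − 5 = 15.65 + 5·2.4121 − 5 = 22.710

m ≈ 22.71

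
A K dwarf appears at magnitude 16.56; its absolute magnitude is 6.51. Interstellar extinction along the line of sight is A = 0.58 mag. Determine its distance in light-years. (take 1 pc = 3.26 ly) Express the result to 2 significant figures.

m − M = 5 log₁₀(d/10 pc) + A  ⇒  16.56 − (6.51) − 0.58 = 5 log₁₀(d/10)
9.470 = 5 log₁₀(d/10)
log₁₀ d = (m − M − A)/5 + 1 = 2.8940
d = 10^2.8940 = 783.4 pc
= 2554 ly

d ≈ 2600 ly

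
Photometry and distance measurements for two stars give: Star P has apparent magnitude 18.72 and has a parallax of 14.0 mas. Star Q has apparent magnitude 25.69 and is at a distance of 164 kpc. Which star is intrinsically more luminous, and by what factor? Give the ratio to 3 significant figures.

Star Q is more luminous, by a factor of 8590.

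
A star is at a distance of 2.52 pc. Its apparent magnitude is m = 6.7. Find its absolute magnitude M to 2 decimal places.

5 log₁₀(d/10 pc) = 5 log₁₀(2.520) − 5 = -2.993
M = m − 5 log₁₀(d/10) = 6.7 + 2.993 = 9.693

M ≈ 9.69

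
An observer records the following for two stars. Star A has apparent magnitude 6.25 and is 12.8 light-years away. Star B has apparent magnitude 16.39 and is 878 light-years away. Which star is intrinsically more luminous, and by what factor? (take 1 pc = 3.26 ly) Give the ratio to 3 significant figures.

Star A is more luminous, by a factor of 2.42.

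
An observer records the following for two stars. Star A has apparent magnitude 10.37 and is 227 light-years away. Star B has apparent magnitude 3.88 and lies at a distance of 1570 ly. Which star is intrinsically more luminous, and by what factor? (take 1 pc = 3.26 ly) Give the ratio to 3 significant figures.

Star B is more luminous, by a factor of 18900.

Star A: d = 227 ly / 3.26 = 69.63 pc
Star A: M = m − 5 log₁₀ d + 5 = 10.37 − 5·1.8428 + 5 = 6.156
Star B: d = 1570 ly / 3.26 = 481.6 pc
Star B: M = m − 5 log₁₀ d + 5 = 3.88 − 5·2.6827 + 5 = -4.533
ΔM = M_A − M_B = 6.156 − (-4.533) = 10.689; smaller M is more luminous → Star B.
L ratio = 10^(0.4 |ΔM|) = 10^4.276 = 18870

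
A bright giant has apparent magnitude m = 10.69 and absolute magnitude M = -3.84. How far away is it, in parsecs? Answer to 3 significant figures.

d ≈ 8050 pc

Distance modulus: m − M = 10.69 − (-3.84) = 14.530
m − M = 5 log₁₀ d − 5
log₁₀ d = (m − M)/5 + 1 = 3.9060
d = 10^3.9060 = 8054 pc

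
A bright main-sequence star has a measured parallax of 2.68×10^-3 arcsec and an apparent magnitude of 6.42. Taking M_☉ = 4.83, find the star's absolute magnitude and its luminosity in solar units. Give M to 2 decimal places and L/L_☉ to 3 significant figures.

d = 1/p = 1/2.68×10^-3″ = 373.1 pc
M = m − 5 log₁₀ d + 5 = 6.42 − 5·2.5719 + 5 = -1.439
M − M_☉ = -1.439 − 4.83 = -6.269
L/L_☉ = 10^(−0.4 × -6.269) = 321.9

M ≈ -1.44; L/L_☉ ≈ 322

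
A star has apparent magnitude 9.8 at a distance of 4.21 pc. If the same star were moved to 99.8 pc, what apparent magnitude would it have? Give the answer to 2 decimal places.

m ≈ 16.67

Flux ∝ 1/d², so Δm = 5 log₁₀(d₂/d₁) = 5 log₁₀(99.8/4.21) = 6.874
m₂ = m₁ + Δm = 9.8 + (6.874) = 16.674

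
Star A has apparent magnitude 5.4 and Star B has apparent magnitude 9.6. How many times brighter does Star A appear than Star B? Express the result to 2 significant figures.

48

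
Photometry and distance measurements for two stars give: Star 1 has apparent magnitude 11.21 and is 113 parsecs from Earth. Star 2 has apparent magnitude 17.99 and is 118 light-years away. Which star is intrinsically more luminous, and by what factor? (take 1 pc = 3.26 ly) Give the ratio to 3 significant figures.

Star 1 is more luminous, by a factor of 5020.

Star 1: M = m − 5 log₁₀ d + 5 = 11.21 − 5·2.0531 + 5 = 5.945
Star 2: d = 118 ly / 3.26 = 36.20 pc
Star 2: M = m − 5 log₁₀ d + 5 = 17.99 − 5·1.5587 + 5 = 15.197
ΔM = M_1 − M_2 = 5.945 − (15.197) = -9.252; smaller M is more luminous → Star 1.
L ratio = 10^(0.4 |ΔM|) = 10^3.701 = 5021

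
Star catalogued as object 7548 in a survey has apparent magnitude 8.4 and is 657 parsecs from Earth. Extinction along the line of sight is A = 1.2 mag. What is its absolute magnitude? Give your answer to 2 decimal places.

5 log₁₀(d/10 pc) = 5 log₁₀(657.0) − 5 = 9.088
M = m − 5 log₁₀(d/10) − A = 8.4 − 9.088 − 1.2 = -1.888

M ≈ -1.89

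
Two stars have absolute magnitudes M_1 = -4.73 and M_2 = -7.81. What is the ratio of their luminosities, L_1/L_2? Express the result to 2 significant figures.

ΔM = M_1 − M_2 = 3.08
L_1/L_2 = 10^(−0.4 ΔM) = 10^-1.232 = 0.05861

L_1/L_2 ≈ 0.059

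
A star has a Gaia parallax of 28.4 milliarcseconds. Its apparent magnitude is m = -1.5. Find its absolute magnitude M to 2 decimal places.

p = 28.4 mas = 0.0284″ → d = 1/p = 35.21 pc
5 log₁₀(d/10 pc) = 5 log₁₀(35.21) − 5 = 2.733
M = m − 5 log₁₀(d/10) = -1.5 − 2.733 = -4.233

M ≈ -4.23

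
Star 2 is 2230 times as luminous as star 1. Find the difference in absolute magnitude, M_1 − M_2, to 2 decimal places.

M_1 − M_2 ≈ 8.37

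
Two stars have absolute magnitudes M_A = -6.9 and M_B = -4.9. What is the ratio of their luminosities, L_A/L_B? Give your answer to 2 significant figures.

L_A/L_B ≈ 6.3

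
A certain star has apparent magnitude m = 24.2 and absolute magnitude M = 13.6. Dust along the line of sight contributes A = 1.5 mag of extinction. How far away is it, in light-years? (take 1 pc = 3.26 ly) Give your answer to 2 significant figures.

d ≈ 2200 ly

m − M = 5 log₁₀(d/10 pc) + A  ⇒  24.2 − (13.6) − 1.5 = 5 log₁₀(d/10)
9.100 = 5 log₁₀(d/10)
log₁₀ d = (m − M − A)/5 + 1 = 2.8200
d = 10^2.8200 = 660.7 pc
= 2154 ly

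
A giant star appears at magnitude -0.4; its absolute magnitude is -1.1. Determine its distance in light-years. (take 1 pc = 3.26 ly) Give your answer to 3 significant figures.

μ = m − M = 0.700
m − M = 5 log₁₀ d − 5
log₁₀ d = (m − M)/5 + 1 = 1.1400
d = 10^1.1400 = 13.80 pc
= 45.00 ly

d ≈ 45.0 ly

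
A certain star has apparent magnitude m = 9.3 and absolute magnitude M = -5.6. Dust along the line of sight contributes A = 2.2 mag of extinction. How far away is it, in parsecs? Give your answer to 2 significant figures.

m − M = 5 log₁₀(d/10 pc) + A  ⇒  9.3 − (-5.6) − 2.2 = 5 log₁₀(d/10)
12.700 = 5 log₁₀(d/10)
log₁₀ d = (m − M − A)/5 + 1 = 3.5400
d = 10^3.5400 = 3467 pc

d ≈ 3500 pc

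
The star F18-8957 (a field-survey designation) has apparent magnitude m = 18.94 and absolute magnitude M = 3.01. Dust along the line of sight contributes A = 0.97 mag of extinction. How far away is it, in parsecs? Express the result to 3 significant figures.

m − M = 5 log₁₀(d/10 pc) + A  ⇒  18.94 − (3.01) − 0.97 = 5 log₁₀(d/10)
14.960 = 5 log₁₀(d/10)
log₁₀ d = (m − M − A)/5 + 1 = 3.9920
d = 10^3.9920 = 9817 pc

d ≈ 9820 pc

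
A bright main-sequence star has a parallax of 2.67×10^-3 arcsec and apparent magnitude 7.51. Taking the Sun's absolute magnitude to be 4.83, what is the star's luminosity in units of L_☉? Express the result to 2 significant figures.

L/L_☉ ≈ 120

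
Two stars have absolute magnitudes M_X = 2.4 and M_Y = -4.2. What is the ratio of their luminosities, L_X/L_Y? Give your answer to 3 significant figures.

L_X/L_Y ≈ 2.29×10^-3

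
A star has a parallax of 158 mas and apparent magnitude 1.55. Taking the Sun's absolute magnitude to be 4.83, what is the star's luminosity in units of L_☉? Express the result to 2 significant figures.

d = 1/p = 1000/158 mas = 6.329 pc
M = m − 5 log₁₀ d + 5 = 1.55 − 5·0.8013 + 5 = 2.543
M − M_☉ = 2.543 − 4.83 = -2.287
L/L_☉ = 10^(−0.4 × -2.287) = 8.216

L/L_☉ ≈ 8.2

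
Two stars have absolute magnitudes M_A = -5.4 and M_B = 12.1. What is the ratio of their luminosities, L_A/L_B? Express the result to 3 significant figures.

L_A/L_B ≈ 1.00×10^7

ΔM = M_A − M_B = -17.5
L_A/L_B = 10^(−0.4 ΔM) = 10^7.000 = 1.000×10^7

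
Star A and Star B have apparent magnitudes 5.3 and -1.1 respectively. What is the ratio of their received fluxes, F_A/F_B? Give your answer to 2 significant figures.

Δm = 5.3 − (-1.1) = 6.4
Flux ratio = 10^(−0.4 Δm) = 10^(−0.4 × 6.4) = 10^-2.560 = 2.754×10^-3

F_A/F_B ≈ 2.8×10^-3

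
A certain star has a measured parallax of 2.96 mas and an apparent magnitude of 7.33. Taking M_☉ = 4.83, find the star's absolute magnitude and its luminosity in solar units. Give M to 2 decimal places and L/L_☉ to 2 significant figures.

M ≈ -0.31; L/L_☉ ≈ 110

d = 1/p = 1000/2.96 mas = 337.8 pc
M = m − 5 log₁₀ d + 5 = 7.33 − 5·2.5287 + 5 = -0.314
M − M_☉ = -0.314 − 4.83 = -5.144
L/L_☉ = 10^(−0.4 × -5.144) = 114.1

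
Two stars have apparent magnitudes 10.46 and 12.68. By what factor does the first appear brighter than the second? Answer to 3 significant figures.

Magnitude difference = -2.22
Flux ratio = 10^(−0.4 Δm) = 10^(−0.4 × -2.22) = 10^0.888 = 7.727

7.73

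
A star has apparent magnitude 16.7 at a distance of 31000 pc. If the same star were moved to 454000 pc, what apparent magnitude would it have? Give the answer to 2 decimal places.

Flux ∝ 1/d², so Δm = 5 log₁₀(d₂/d₁) = 5 log₁₀(454000/31000) = 5.828
m₂ = m₁ + Δm = 16.7 + (5.828) = 22.528

m ≈ 22.53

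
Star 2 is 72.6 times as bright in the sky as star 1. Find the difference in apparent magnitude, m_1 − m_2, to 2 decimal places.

Pogson: Δm = −2.5 log₁₀(ratio) = −2.5 log₁₀(72.6) = −2.5 × 1.8609 = -4.652
Star 2 is brighter so has the smaller magnitude: m_1 − m_2 is positive.

m_1 − m_2 ≈ 4.65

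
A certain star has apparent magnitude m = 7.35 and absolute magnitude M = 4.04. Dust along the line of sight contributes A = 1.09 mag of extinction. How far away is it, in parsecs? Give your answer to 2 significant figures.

d ≈ 28 pc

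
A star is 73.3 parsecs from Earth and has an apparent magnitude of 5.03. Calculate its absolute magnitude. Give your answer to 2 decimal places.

M ≈ 0.70

5 log₁₀(d/10 pc) = 5 log₁₀(73.30) − 5 = 4.326
M = m − 5 log₁₀(d/10) = 5.03 − 4.326 = 0.704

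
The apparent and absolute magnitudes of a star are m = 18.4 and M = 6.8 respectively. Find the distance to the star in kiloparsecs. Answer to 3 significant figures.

d ≈ 2.09 kpc

μ = m − M = 11.600
m − M = 5 log₁₀ d − 5
log₁₀ d = (m − M)/5 + 1 = 3.3200
d = 10^3.3200 = 2089 pc
= 2.089 kpc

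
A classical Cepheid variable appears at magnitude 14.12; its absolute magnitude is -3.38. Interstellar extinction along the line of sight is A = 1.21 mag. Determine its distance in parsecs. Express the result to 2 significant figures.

d ≈ 18000 pc

m − M = 5 log₁₀(d/10 pc) + A  ⇒  14.12 − (-3.38) − 1.21 = 5 log₁₀(d/10)
16.290 = 5 log₁₀(d/10)
log₁₀ d = (m − M − A)/5 + 1 = 4.2580
d = 10^4.2580 = 18110 pc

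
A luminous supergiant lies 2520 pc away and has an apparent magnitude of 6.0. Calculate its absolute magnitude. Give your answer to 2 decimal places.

M ≈ -6.01

5 log₁₀(d/10 pc) = 5 log₁₀(2520) − 5 = 12.007
M = m − 5 log₁₀(d/10) = 6.0 − 12.007 = -6.007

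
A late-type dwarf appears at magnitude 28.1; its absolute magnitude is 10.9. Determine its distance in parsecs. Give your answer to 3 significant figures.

μ = m − M = 17.200
m − M = 5 log₁₀ d − 5
log₁₀ d = (m − M)/5 + 1 = 4.4400
d = 10^4.4400 = 27540 pc

d ≈ 27500 pc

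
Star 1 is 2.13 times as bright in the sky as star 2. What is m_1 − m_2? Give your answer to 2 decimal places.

Pogson: Δm = −2.5 log₁₀(ratio) = −2.5 log₁₀(2.13) = −2.5 × 0.3284 = -0.821
Star 1 is brighter, so it has the smaller magnitude: the difference is negative.

m_1 − m_2 ≈ -0.82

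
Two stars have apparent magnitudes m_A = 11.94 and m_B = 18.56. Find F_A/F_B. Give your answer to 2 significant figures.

Magnitude difference = -6.62
Flux ratio = 10^(−0.4 Δm) = 10^(−0.4 × -6.62) = 10^2.648 = 444.6

F_A/F_B ≈ 440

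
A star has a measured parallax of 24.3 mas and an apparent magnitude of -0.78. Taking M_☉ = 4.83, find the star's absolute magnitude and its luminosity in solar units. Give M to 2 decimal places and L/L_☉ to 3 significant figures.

M ≈ -3.85; L/L_☉ ≈ 2970

d = 1/p = 1000/24.3 mas = 41.15 pc
M = m − 5 log₁₀ d + 5 = -0.78 − 5·1.6144 + 5 = -3.852
M − M_☉ = -3.852 − 4.83 = -8.682
L/L_☉ = 10^(−0.4 × -8.682) = 2970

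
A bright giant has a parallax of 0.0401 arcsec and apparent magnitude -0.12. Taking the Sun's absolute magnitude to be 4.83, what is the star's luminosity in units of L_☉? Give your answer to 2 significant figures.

L/L_☉ ≈ 590

d = 1/p = 1/0.0401″ = 24.94 pc
M = m − 5 log₁₀ d + 5 = -0.12 − 5·1.3969 + 5 = -2.104
M − M_☉ = -2.104 − 4.83 = -6.934
L/L_☉ = 10^(−0.4 × -6.934) = 593.9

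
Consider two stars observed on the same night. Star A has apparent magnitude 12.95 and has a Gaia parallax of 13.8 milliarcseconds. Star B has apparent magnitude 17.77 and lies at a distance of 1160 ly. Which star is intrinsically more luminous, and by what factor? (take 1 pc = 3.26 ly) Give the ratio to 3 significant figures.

Star A: p = 13.8 mas = 0.0138″ → d = 1/p = 72.46 pc
Star A: M = m − 5 log₁₀ d + 5 = 12.95 − 5·1.8601 + 5 = 8.649
Star B: d = 1160 ly / 3.26 = 355.8 pc
Star B: M = m − 5 log₁₀ d + 5 = 17.77 − 5·2.5512 + 5 = 10.014
ΔM = M_A − M_B = 8.649 − (10.014) = -1.364; smaller M is more luminous → Star A.
L ratio = 10^(0.4 |ΔM|) = 10^0.546 = 3.514

Star A is more luminous, by a factor of 3.51.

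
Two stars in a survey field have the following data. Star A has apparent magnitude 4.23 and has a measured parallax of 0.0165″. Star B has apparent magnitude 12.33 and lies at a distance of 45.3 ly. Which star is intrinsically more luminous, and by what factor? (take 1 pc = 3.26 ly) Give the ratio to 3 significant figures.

Star A: d = 1/p = 1/0.0165″ = 60.61 pc
Star A: M = m − 5 log₁₀ d + 5 = 4.23 − 5·1.7825 + 5 = 0.317
Star B: d = 45.3 ly / 3.26 = 13.90 pc
Star B: M = m − 5 log₁₀ d + 5 = 12.33 − 5·1.1429 + 5 = 11.616
ΔM = M_A − M_B = 0.317 − (11.616) = -11.298; smaller M is more luminous → Star A.
L ratio = 10^(0.4 |ΔM|) = 10^4.519 = 33060

Star A is more luminous, by a factor of 33100.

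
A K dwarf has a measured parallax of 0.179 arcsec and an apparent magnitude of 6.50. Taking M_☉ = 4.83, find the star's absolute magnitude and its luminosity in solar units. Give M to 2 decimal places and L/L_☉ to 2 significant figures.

M ≈ 7.76; L/L_☉ ≈ 0.067

d = 1/p = 1/0.179″ = 5.587 pc
M = m − 5 log₁₀ d + 5 = 6.50 − 5·0.7471 + 5 = 7.764
M − M_☉ = 7.764 − 4.83 = 2.934
L/L_☉ = 10^(−0.4 × 2.934) = 0.06703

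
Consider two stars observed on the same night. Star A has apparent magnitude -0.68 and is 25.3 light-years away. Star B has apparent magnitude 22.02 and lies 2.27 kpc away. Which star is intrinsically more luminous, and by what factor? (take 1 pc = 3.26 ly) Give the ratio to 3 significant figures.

Star A is more luminous, by a factor of 14100.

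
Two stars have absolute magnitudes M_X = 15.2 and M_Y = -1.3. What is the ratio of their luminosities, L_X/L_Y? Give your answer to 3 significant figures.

L_X/L_Y ≈ 2.51×10^-7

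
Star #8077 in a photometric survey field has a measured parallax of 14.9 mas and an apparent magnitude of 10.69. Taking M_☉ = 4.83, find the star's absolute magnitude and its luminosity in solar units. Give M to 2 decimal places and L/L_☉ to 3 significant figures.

d = 1/p = 1000/14.9 mas = 67.11 pc
M = m − 5 log₁₀ d + 5 = 10.69 − 5·1.8268 + 5 = 6.556
M − M_☉ = 6.556 − 4.83 = 1.726
L/L_☉ = 10^(−0.4 × 1.726) = 0.2040

M ≈ 6.56; L/L_☉ ≈ 0.204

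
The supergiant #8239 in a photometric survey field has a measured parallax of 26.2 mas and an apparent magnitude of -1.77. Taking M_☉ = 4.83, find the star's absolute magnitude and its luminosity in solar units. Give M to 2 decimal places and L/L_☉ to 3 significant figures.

M ≈ -4.68; L/L_☉ ≈ 6360

d = 1/p = 1000/26.2 mas = 38.17 pc
M = m − 5 log₁₀ d + 5 = -1.77 − 5·1.5817 + 5 = -4.678
M − M_☉ = -4.678 − 4.83 = -9.508
L/L_☉ = 10^(−0.4 × -9.508) = 6359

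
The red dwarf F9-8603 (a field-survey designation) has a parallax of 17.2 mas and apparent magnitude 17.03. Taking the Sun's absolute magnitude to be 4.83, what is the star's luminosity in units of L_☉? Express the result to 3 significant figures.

d = 1/p = 1000/17.2 mas = 58.14 pc
M = m − 5 log₁₀ d + 5 = 17.03 − 5·1.7645 + 5 = 13.208
M − M_☉ = 13.208 − 4.83 = 8.378
L/L_☉ = 10^(−0.4 × 8.378) = 4.456×10^-4

L/L_☉ ≈ 4.46×10^-4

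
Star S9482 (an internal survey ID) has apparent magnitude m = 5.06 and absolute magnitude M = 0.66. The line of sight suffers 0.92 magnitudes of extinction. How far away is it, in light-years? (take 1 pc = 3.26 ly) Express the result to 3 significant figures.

m − M = 5 log₁₀(d/10 pc) + A  ⇒  5.06 − (0.66) − 0.92 = 5 log₁₀(d/10)
3.480 = 5 log₁₀(d/10)
log₁₀ d = (m − M − A)/5 + 1 = 1.6960
d = 10^1.6960 = 49.66 pc
= 161.9 ly

d ≈ 162 ly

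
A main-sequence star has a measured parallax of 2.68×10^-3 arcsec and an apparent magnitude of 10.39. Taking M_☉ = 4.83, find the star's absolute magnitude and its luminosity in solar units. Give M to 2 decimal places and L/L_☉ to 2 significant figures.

d = 1/p = 1/2.68×10^-3″ = 373.1 pc
M = m − 5 log₁₀ d + 5 = 10.39 − 5·2.5719 + 5 = 2.531
M − M_☉ = 2.531 − 4.83 = -2.299
L/L_☉ = 10^(−0.4 × -2.299) = 8.312

M ≈ 2.53; L/L_☉ ≈ 8.3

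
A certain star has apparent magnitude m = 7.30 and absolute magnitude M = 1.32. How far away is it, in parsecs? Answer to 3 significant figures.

Distance modulus: m − M = 7.30 − (1.32) = 5.980
m − M = 5 log₁₀ d − 5
log₁₀ d = (m − M)/5 + 1 = 2.1960
d = 10^2.1960 = 157.0 pc

d ≈ 157 pc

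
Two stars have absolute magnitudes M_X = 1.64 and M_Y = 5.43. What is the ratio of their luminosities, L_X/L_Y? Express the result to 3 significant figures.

L_X/L_Y ≈ 32.8

ΔM = M_X − M_Y = -3.79
L_X/L_Y = 10^(−0.4 ΔM) = 10^1.516 = 32.81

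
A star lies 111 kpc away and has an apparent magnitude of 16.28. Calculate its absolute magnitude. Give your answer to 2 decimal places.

d = 111 kpc = 111000 pc
5 log₁₀(d/10 pc) = 5 log₁₀(111000) − 5 = 20.227
M = m − 5 log₁₀(d/10) = 16.28 − 20.227 = -3.947

M ≈ -3.95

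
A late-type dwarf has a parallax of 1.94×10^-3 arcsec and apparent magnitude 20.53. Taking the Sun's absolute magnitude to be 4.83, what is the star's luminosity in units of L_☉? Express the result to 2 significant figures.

L/L_☉ ≈ 1.4×10^-3

d = 1/p = 1/1.94×10^-3″ = 515.5 pc
M = m − 5 log₁₀ d + 5 = 20.53 − 5·2.7122 + 5 = 11.969
M − M_☉ = 11.969 − 4.83 = 7.139
L/L_☉ = 10^(−0.4 × 7.139) = 1.394×10^-3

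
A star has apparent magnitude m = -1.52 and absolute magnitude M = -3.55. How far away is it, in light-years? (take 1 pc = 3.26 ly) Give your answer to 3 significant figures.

Distance modulus: m − M = -1.52 − (-3.55) = 2.030
m − M = 5 log₁₀ d − 5
log₁₀ d = (m − M)/5 + 1 = 1.4060
d = 10^1.4060 = 25.47 pc
= 83.03 ly

d ≈ 83.0 ly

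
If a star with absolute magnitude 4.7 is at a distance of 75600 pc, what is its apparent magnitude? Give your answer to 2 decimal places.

m = M + 5 log₁₀ d − 5 = 4.7 + 5·4.8785 − 5 = 24.093

m ≈ 24.09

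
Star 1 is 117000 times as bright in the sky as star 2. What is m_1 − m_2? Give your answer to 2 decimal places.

Pogson: Δm = −2.5 log₁₀(ratio) = −2.5 log₁₀(117000) = −2.5 × 5.0682 = -12.670
Star 1 is brighter, so it has the smaller magnitude: the difference is negative.

m_1 − m_2 ≈ -12.67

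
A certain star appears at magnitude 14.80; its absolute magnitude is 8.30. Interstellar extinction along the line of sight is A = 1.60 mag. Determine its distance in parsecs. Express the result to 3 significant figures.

m − M = 5 log₁₀(d/10 pc) + A  ⇒  14.80 − (8.30) − 1.60 = 5 log₁₀(d/10)
4.900 = 5 log₁₀(d/10)
log₁₀ d = (m − M − A)/5 + 1 = 1.9800
d = 10^1.9800 = 95.50 pc

d ≈ 95.5 pc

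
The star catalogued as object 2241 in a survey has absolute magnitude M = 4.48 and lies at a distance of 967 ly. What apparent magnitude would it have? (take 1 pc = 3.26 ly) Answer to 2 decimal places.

m ≈ 11.84

d = 967 ly / 3.26 = 296.6 pc
m = M + 5 log₁₀ d − 5 = 4.48 + 5·2.4722 − 5 = 11.841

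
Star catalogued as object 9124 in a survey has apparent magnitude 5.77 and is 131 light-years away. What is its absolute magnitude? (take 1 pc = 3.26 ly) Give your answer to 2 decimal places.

M ≈ 2.75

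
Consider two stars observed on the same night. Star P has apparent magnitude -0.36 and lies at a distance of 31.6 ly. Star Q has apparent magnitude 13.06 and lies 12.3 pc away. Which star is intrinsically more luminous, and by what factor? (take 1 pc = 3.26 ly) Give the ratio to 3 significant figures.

Star P is more luminous, by a factor of 145000.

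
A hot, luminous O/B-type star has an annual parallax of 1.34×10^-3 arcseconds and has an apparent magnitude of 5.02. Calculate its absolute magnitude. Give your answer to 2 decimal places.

d = 1/p = 1/1.34×10^-3″ = 746.3 pc
5 log₁₀(d/10 pc) = 5 log₁₀(746.3) − 5 = 9.364
M = m − 5 log₁₀(d/10) = 5.02 − 9.364 = -4.344

M ≈ -4.34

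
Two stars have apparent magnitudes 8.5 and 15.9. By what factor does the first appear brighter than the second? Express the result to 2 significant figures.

Δm = 8.5 − (15.9) = -7.4
Flux ratio = 10^(−0.4 Δm) = 10^(−0.4 × -7.4) = 10^2.960 = 912.0

910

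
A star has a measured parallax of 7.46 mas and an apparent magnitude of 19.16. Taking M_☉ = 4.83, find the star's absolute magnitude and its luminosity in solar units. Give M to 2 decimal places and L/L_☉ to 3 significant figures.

d = 1/p = 1000/7.46 mas = 134.0 pc
M = m − 5 log₁₀ d + 5 = 19.16 − 5·2.1273 + 5 = 13.524
M − M_☉ = 13.524 − 4.83 = 8.694
L/L_☉ = 10^(−0.4 × 8.694) = 3.331×10^-4

M ≈ 13.52; L/L_☉ ≈ 3.33×10^-4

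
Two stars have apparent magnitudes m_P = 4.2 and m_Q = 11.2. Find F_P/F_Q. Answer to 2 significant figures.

Magnitude difference = -7.0
Flux ratio = 10^(−0.4 Δm) = 10^(−0.4 × -7.0) = 10^2.800 = 631.0

F_P/F_Q ≈ 630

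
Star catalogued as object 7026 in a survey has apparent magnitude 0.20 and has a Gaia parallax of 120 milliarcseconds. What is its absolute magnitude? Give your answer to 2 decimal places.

M ≈ 0.60

p = 120 mas = 0.120″ → d = 1/p = 8.333 pc
5 log₁₀(d/10 pc) = 5 log₁₀(8.333) − 5 = -0.396
M = m − 5 log₁₀(d/10) = 0.20 + 0.396 = 0.596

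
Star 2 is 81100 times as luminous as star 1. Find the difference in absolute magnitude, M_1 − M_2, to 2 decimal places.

M_1 − M_2 ≈ 12.27

Pogson: ΔM = −2.5 log₁₀(ratio) = −2.5 log₁₀(81100) = −2.5 × 4.9090 = -12.273
Star 2 is brighter so has the smaller magnitude: M_1 − M_2 is positive.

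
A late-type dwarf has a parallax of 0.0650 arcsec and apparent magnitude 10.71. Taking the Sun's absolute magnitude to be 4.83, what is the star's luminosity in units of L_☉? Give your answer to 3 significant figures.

d = 1/p = 1/0.0650″ = 15.38 pc
M = m − 5 log₁₀ d + 5 = 10.71 − 5·1.1871 + 5 = 9.775
M − M_☉ = 9.775 − 4.83 = 4.945
L/L_☉ = 10^(−0.4 × 4.945) = 0.01052

L/L_☉ ≈ 0.0105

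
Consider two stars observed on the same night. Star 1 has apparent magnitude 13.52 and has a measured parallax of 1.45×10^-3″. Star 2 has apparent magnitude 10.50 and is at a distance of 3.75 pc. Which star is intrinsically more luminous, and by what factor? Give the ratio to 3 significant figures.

Star 1: d = 1/p = 1/1.45×10^-3″ = 689.7 pc
Star 1: M = m − 5 log₁₀ d + 5 = 13.52 − 5·2.8386 + 5 = 4.327
Star 2: M = m − 5 log₁₀ d + 5 = 10.50 − 5·0.5740 + 5 = 12.630
ΔM = M_1 − M_2 = 4.327 − (12.630) = -8.303; smaller M is more luminous → Star 1.
L ratio = 10^(0.4 |ΔM|) = 10^3.321 = 2095

Star 1 is more luminous, by a factor of 2100.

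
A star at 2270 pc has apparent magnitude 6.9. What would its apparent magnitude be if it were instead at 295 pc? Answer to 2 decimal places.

Flux ∝ 1/d², so Δm = 5 log₁₀(d₂/d₁) = 5 log₁₀(295/2270) = -4.431
m₂ = m₁ + Δm = 6.9 + (-4.431) = 2.469

m ≈ 2.47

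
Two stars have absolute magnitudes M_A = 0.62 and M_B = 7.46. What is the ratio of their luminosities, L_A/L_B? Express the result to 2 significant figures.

L_A/L_B ≈ 540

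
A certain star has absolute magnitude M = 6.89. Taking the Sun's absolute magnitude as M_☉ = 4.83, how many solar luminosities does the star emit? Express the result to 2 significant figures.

L/L_☉ ≈ 0.15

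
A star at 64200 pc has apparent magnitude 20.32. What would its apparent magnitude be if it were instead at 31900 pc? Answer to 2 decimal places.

m ≈ 18.80

Flux ∝ 1/d², so Δm = 5 log₁₀(d₂/d₁) = 5 log₁₀(31900/64200) = -1.519
m₂ = m₁ + Δm = 20.32 + (-1.519) = 18.801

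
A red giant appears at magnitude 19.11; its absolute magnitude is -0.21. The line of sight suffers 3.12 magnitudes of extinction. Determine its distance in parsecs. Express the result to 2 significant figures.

m − M = 5 log₁₀(d/10 pc) + A  ⇒  19.11 − (-0.21) − 3.12 = 5 log₁₀(d/10)
16.200 = 5 log₁₀(d/10)
log₁₀ d = (m − M − A)/5 + 1 = 4.2400
d = 10^4.2400 = 17380 pc

d ≈ 17000 pc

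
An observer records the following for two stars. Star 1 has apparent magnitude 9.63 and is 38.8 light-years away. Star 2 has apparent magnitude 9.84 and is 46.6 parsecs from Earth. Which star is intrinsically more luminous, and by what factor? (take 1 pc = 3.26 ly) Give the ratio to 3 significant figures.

Star 2 is more luminous, by a factor of 12.6.

Star 1: d = 38.8 ly / 3.26 = 11.90 pc
Star 1: M = m − 5 log₁₀ d + 5 = 9.63 − 5·1.0756 + 5 = 9.252
Star 2: M = m − 5 log₁₀ d + 5 = 9.84 − 5·1.6684 + 5 = 6.498
ΔM = M_1 − M_2 = 9.252 − (6.498) = 2.754; smaller M is more luminous → Star 2.
L ratio = 10^(0.4 |ΔM|) = 10^1.102 = 12.63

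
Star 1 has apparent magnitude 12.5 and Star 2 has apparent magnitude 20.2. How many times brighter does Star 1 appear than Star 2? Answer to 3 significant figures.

1200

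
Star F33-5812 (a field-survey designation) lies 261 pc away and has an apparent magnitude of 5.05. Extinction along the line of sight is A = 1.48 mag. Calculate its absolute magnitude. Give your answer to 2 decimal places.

5 log₁₀(d/10 pc) = 5 log₁₀(261.0) − 5 = 7.083
M = m − 5 log₁₀(d/10) − A = 5.05 − 7.083 − 1.48 = -3.513

M ≈ -3.51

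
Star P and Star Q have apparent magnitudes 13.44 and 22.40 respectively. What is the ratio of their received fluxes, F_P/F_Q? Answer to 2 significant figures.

F_P/F_Q ≈ 3800

Δm = 13.44 − (22.40) = -8.96
Flux ratio = 10^(−0.4 Δm) = 10^(−0.4 × -8.96) = 10^3.584 = 3837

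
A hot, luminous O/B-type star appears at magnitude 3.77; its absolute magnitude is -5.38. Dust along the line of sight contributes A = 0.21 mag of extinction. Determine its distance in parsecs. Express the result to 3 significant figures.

d ≈ 614 pc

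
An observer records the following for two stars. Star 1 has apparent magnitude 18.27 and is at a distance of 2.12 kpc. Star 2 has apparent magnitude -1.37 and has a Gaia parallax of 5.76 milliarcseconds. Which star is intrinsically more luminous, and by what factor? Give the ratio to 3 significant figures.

Star 1: d = 2.12 kpc = 2120 pc
Star 1: M = m − 5 log₁₀ d + 5 = 18.27 − 5·3.3263 + 5 = 6.638
Star 2: p = 5.76 mas = 5.76×10^-3″ → d = 1/p = 173.6 pc
Star 2: M = m − 5 log₁₀ d + 5 = -1.37 − 5·2.2396 + 5 = -7.568
ΔM = M_1 − M_2 = 6.638 − (-7.568) = 14.206; smaller M is more luminous → Star 2.
L ratio = 10^(0.4 |ΔM|) = 10^5.682 = 481400

Star 2 is more luminous, by a factor of 481000.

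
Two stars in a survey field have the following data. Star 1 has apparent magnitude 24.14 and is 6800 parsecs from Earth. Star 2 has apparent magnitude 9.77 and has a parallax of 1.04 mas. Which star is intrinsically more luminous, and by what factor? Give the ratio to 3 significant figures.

Star 2 is more luminous, by a factor of 11200.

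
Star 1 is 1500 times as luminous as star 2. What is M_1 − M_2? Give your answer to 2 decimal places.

M_1 − M_2 ≈ -7.94

Pogson: ΔM = −2.5 log₁₀(ratio) = −2.5 log₁₀(1500) = −2.5 × 3.1761 = -7.940
Star 1 is brighter, so it has the smaller magnitude: the difference is negative.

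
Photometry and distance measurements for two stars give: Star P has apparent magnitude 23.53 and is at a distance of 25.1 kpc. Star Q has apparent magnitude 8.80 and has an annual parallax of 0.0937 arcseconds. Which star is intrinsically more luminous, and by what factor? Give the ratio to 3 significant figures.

Star P is more luminous, by a factor of 7.09.

Star P: d = 25.1 kpc = 25100 pc
Star P: M = m − 5 log₁₀ d + 5 = 23.53 − 5·4.3997 + 5 = 6.532
Star Q: d = 1/p = 1/0.0937″ = 10.67 pc
Star Q: M = m − 5 log₁₀ d + 5 = 8.80 − 5·1.0283 + 5 = 8.659
ΔM = M_P − M_Q = 6.532 − (8.659) = -2.127; smaller M is more luminous → Star P.
L ratio = 10^(0.4 |ΔM|) = 10^0.851 = 7.093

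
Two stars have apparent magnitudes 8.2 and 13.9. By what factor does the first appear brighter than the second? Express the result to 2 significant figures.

Δm = 8.2 − (13.9) = -5.7
Flux ratio = 10^(−0.4 Δm) = 10^(−0.4 × -5.7) = 10^2.280 = 190.5

190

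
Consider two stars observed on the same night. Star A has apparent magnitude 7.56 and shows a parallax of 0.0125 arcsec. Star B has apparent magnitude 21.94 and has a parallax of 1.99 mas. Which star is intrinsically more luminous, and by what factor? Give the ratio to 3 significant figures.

Star A: d = 1/p = 1/0.0125″ = 80.00 pc
Star A: M = m − 5 log₁₀ d + 5 = 7.56 − 5·1.9031 + 5 = 3.045
Star B: p = 1.99 mas = 1.99×10^-3″ → d = 1/p = 502.5 pc
Star B: M = m − 5 log₁₀ d + 5 = 21.94 − 5·2.7011 + 5 = 13.434
ΔM = M_A − M_B = 3.045 − (13.434) = -10.390; smaller M is more luminous → Star A.
L ratio = 10^(0.4 |ΔM|) = 10^4.156 = 14320

Star A is more luminous, by a factor of 14300.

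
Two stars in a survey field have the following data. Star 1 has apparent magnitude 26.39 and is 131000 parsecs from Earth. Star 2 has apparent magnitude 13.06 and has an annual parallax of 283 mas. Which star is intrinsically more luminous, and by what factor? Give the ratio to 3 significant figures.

Star 1 is more luminous, by a factor of 6400.

Star 1: M = m − 5 log₁₀ d + 5 = 26.39 − 5·5.1173 + 5 = 5.804
Star 2: p = 283 mas = 0.283″ → d = 1/p = 3.534 pc
Star 2: M = m − 5 log₁₀ d + 5 = 13.06 − 5·0.5482 + 5 = 15.319
ΔM = M_1 − M_2 = 5.804 − (15.319) = -9.515; smaller M is more luminous → Star 1.
L ratio = 10^(0.4 |ΔM|) = 10^3.806 = 6399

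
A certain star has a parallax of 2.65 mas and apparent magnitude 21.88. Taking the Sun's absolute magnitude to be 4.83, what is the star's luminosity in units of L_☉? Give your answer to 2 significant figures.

d = 1/p = 1000/2.65 mas = 377.4 pc
M = m − 5 log₁₀ d + 5 = 21.88 − 5·2.5768 + 5 = 13.996
M − M_☉ = 13.996 − 4.83 = 9.166
L/L_☉ = 10^(−0.4 × 9.166) = 2.155×10^-4

L/L_☉ ≈ 2.2×10^-4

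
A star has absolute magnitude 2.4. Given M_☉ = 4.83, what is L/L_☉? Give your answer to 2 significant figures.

L/L_☉ ≈ 9.4

M − M_☉ = 2.4 − 4.83 = -2.430
L/L_☉ = 10^(−0.4 (M − M_☉)) = 10^0.972 = 9.376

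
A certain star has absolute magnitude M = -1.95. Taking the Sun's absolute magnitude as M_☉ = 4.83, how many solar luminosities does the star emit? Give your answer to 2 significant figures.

M − M_☉ = -1.95 − 4.83 = -6.780
L/L_☉ = 10^(−0.4 (M − M_☉)) = 10^2.712 = 515.2

L/L_☉ ≈ 520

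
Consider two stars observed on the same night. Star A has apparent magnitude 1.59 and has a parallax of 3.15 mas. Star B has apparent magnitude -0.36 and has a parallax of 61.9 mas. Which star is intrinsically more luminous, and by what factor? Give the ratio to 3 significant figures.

Star A: p = 3.15 mas = 3.15×10^-3″ → d = 1/p = 317.5 pc
Star A: M = m − 5 log₁₀ d + 5 = 1.59 − 5·2.5017 + 5 = -5.918
Star B: p = 61.9 mas = 0.0619″ → d = 1/p = 16.16 pc
Star B: M = m − 5 log₁₀ d + 5 = -0.36 − 5·1.2083 + 5 = -1.402
ΔM = M_A − M_B = -5.918 − (-1.402) = -4.517; smaller M is more luminous → Star A.
L ratio = 10^(0.4 |ΔM|) = 10^1.807 = 64.09

Star A is more luminous, by a factor of 64.1.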